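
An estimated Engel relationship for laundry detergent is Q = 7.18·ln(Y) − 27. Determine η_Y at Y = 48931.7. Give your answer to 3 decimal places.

At Y = 48931.7: Q = 50.531.
dQ/dY = 7.18/Y = 0.000146735 at this income.
η = (dQ/dY)·(Y/Q) = 0.000146735 × (48931.7/50.531) = 0.142.

0.142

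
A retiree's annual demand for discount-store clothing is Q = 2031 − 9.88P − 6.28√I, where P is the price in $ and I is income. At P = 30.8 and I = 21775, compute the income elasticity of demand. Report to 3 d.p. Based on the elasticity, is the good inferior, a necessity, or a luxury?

-0.579 (inferior good)

At P = 30.8, I = 21775: Q = 799.997.
Holding P constant, ∂Q/∂I = -6.28/(2√I) = -0.021279.
η_I = (∂Q/∂I)·(I/Q) = -0.021279 × (21775/799.997) = -0.579.
Since η < 0, this is an inferior good.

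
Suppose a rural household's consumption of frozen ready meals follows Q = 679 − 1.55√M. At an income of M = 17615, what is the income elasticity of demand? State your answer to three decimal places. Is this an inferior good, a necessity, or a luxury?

-0.217 (inferior good)

At M = 17615: Q = 473.282.
dQ/dM = -1.55/(2√M) = -0.00583929 at this income.
η = (dQ/dM)·(M/Q) = -0.00583929 × (17615/473.282) = -0.217.
Since η < 0, the good is an inferior good.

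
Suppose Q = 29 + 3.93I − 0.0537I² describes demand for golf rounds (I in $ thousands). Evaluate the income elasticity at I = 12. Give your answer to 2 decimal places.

At I = 12: Q = 68.4272.
dQ/dI = 3.93 − 0.1074I = 2.64120.
η = (dQ/dI)·(I/Q) = 2.64120 × (12/68.4272) = 0.46.

0.46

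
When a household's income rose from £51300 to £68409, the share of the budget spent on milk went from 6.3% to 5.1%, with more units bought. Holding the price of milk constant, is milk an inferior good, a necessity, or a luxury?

necessity

Quantity rises but the budget share falls as income rises, so 0 < η < 1.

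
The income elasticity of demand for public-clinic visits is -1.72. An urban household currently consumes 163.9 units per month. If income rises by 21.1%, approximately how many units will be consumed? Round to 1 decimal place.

%ΔQ ≈ η × %ΔI = -1.72 × 21.1% = -36.292%.
New Q ≈ 163.9 × (1 − 0.36292) = 104.4.

104.4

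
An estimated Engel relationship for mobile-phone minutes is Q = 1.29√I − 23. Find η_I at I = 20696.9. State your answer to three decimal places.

0.571

At I = 20696.9: Q = 162.585.
dQ/dI = 1.29/(2√I) = 0.0044834 at this income.
η = (dQ/dI)·(I/Q) = 0.0044834 × (20696.9/162.585) = 0.571.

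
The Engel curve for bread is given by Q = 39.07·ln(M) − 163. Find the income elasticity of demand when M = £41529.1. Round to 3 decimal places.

0.155

At M = 41529.1: Q = 252.476.
dQ/dM = 39.07/M = 0.000940786 at this income.
η = (dQ/dM)·(M/Q) = 0.000940786 × (41529.1/252.476) = 0.155.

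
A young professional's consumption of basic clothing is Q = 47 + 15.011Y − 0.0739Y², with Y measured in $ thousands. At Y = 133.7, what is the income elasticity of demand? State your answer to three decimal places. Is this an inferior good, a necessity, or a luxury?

At Y = 133.7: Q = 732.9572.
dQ/dY = 15.011 − 0.1478Y = -4.74986.
η = (dQ/dY)·(Y/Q) = -4.74986 × (133.7/732.9572) = -0.866.
η < 0 ⇒ inferior good.

-0.866 (inferior good)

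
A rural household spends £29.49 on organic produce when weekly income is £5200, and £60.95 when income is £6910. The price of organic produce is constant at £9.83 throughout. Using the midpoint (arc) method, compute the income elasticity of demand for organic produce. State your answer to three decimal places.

2.463

With a constant price, Q₁ = 29.49/9.83 = 3.000 and Q₂ = 60.95/9.83 = 6.200 (equivalently, work directly with expenditure since P cancels).
Midpoint %ΔQ = (60.95 − 29.49)/45.22 = 0.69571; midpoint %ΔI = (6910 − 5200)/6055 = 0.28241.
η = 0.69571 / 0.28241 = 2.463.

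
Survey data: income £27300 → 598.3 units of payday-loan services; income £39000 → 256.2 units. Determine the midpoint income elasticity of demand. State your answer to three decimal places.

ΔQ = 256.2 − 598.3 = -342.1; midpoint Q̄ = (598.3 + 256.2)/2 = 427.25.
ΔI = 39000 − 27300 = 11700; midpoint Ī = (27300 + 39000)/2 = 33150.
η = (ΔQ/Q̄) ÷ (ΔI/Ī) = (-342.1/427.25) ÷ (11700/33150) = -2.269.

-2.269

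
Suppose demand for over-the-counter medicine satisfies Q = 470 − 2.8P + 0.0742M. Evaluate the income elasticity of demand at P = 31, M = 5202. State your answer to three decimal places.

At P = 31, M = 5202: Q = 769.188.
Holding P constant, ∂Q/∂M = 0.0742.
η_M = (∂Q/∂M)·(M/Q) = 0.0742 × (5202/769.188) = 0.502.

0.502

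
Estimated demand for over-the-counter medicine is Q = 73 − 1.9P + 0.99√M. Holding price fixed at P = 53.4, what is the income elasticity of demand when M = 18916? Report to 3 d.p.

At P = 53.4, M = 18916: Q = 107.700.
Holding P constant, ∂Q/∂M = 0.99/(2√M) = 0.00359907.
η_M = (∂Q/∂M)·(M/Q) = 0.00359907 × (18916/107.700) = 0.632.

0.632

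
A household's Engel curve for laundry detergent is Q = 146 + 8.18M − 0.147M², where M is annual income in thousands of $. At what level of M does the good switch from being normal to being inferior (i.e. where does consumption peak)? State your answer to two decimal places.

27.82

dQ/dM = 8.18 − 0.294M.
The good is inferior where dQ/dM < 0. Setting dQ/dM = 0 gives M = 8.18 / 0.294 = 27.82.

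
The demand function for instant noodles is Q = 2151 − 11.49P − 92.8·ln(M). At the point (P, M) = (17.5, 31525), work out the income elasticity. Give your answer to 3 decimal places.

-0.094

At P = 17.5, M = 31525: Q = 988.653.
Holding P constant, ∂Q/∂M = -92.8/M = -0.0029437.
η_M = (∂Q/∂M)·(M/Q) = -0.0029437 × (31525/988.653) = -0.094.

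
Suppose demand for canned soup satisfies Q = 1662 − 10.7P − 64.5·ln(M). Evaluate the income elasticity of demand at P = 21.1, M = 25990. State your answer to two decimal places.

At P = 21.1, M = 25990: Q = 780.557.
Holding P constant, ∂Q/∂M = -64.5/M = -0.00248172.
η_M = (∂Q/∂M)·(M/Q) = -0.00248172 × (25990/780.557) = -0.08.

-0.08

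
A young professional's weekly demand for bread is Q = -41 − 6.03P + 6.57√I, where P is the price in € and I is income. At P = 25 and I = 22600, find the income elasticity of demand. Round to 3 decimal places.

At P = 25, I = 22600: Q = 795.938.
Holding P constant, ∂Q/∂I = 6.57/(2√I) = 0.0218515.
η_I = (∂Q/∂I)·(I/Q) = 0.0218515 × (22600/795.938) = 0.620.

0.620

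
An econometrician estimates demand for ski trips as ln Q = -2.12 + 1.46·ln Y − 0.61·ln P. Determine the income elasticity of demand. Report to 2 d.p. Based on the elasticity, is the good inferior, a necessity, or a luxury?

In a log-linear demand, the coefficient on ln Y is the income elasticity.
So η = 1.46.
η > 1 ⇒ luxury.

1.46 (luxury)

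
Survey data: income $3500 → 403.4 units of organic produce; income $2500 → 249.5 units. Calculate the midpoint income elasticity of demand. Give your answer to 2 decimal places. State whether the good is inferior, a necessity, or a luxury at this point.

1.41 (luxury)

ΔQ = 249.5 − 403.4 = -153.9; midpoint Q̄ = (403.4 + 249.5)/2 = 326.45.
ΔI = 2500 − 3500 = -1000; midpoint Ī = (3500 + 2500)/2 = 3000.
η = (ΔQ/Q̄) ÷ (ΔI/Ī) = (-153.9/326.45) ÷ (-1000/3000) = 1.41.
η > 1 ⇒ luxury.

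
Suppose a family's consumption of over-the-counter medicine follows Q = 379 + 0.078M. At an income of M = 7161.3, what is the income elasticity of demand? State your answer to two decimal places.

At M = 7161.3: Q = 937.581.
dQ/dM = 0.078.
η = (dQ/dM)·(M/Q) = 0.078 × (7161.3/937.581) = 0.60.

0.60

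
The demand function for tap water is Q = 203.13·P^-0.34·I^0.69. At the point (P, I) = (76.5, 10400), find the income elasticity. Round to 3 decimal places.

For a multiplicative demand Q = A·P^α·I^β, the income elasticity is β everywhere.
Here β = 0.69, so η = 0.690.

0.690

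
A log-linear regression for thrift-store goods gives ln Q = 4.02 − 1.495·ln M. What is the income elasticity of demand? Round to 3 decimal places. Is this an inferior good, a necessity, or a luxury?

In a log-linear demand, the coefficient on ln M is the income elasticity.
So η = -1.495.
η < 0 ⇒ inferior good.

-1.495 (inferior good)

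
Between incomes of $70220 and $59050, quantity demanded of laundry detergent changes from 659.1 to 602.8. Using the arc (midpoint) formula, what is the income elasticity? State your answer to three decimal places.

ΔQ = 602.8 − 659.1 = -56.3; midpoint Q̄ = (659.1 + 602.8)/2 = 630.95.
ΔI = 59050 − 70220 = -11170; midpoint Ī = (70220 + 59050)/2 = 64635.
η = (ΔQ/Q̄) ÷ (ΔI/Ī) = (-56.3/630.95) ÷ (-11170/64635) = 0.516.

0.516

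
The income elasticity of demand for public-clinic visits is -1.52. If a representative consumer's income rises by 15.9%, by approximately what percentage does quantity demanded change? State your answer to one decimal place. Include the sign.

%ΔQ ≈ η × %ΔI = -1.52 × 15.9% = -24.2%.

-24.2%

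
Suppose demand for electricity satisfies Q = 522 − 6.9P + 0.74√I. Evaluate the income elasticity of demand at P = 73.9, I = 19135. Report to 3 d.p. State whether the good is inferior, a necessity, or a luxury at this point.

At P = 73.9, I = 19135: Q = 114.454.
Holding P constant, ∂Q/∂I = 0.74/(2√I) = 0.00267478.
η_I = (∂Q/∂I)·(I/Q) = 0.00267478 × (19135/114.454) = 0.447.
Since 0 < η < 1, this is a necessity.

0.447 (necessity)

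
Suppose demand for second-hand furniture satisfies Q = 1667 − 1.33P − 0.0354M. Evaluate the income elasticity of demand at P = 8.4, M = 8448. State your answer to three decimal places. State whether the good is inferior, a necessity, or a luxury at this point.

At P = 8.4, M = 8448: Q = 1356.769.
Holding P constant, ∂Q/∂M = −0.0354.
η_M = (∂Q/∂M)·(M/Q) = -0.0354 × (8448/1356.769) = -0.220.
Since η < 0, this is an inferior good.

-0.220 (inferior good)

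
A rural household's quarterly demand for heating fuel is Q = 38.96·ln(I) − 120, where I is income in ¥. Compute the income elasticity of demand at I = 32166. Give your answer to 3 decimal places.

0.137

At I = 32166: Q = 284.353.
dQ/dI = 38.96/I = 0.00121122 at this income.
η = (dQ/dI)·(I/Q) = 0.00121122 × (32166/284.353) = 0.137.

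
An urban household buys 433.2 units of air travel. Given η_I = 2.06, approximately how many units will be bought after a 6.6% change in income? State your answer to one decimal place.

%ΔQ ≈ η × %ΔI = 2.06 × 6.6% = 13.596%.
New Q ≈ 433.2 × (1 + 0.13596) = 492.1.

492.1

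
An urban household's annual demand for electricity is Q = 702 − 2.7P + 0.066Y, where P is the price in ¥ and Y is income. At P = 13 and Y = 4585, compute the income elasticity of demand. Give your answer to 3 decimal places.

At P = 13, Y = 4585: Q = 969.510.
Holding P constant, ∂Q/∂Y = 0.066.
η_Y = (∂Q/∂Y)·(Y/Q) = 0.066 × (4585/969.510) = 0.312.

0.312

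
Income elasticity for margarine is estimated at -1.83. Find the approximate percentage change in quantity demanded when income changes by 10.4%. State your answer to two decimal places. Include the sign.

-19.03%

%ΔQ ≈ η × %ΔI = -1.83 × 10.4% = -19.03%.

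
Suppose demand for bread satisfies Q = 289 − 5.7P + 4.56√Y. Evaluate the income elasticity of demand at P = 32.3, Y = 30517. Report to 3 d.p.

0.442

At P = 32.3, Y = 30517: Q = 901.482.
Holding P constant, ∂Q/∂Y = 4.56/(2√Y) = 0.0130516.
η_Y = (∂Q/∂Y)·(Y/Q) = 0.0130516 × (30517/901.482) = 0.442.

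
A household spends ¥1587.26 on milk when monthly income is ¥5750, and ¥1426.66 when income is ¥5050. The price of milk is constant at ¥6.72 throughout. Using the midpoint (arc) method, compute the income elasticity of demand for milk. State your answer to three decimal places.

With a constant price, Q₁ = 1587.26/6.72 = 236.199 and Q₂ = 1426.66/6.72 = 212.301 (equivalently, work directly with expenditure since P cancels).
Midpoint %ΔQ = (1426.66 − 1587.26)/1506.96 = -0.10657; midpoint %ΔI = (5050 − 5750)/5400 = -0.12963.
η = -0.10657 / -0.12963 = 0.822.

0.822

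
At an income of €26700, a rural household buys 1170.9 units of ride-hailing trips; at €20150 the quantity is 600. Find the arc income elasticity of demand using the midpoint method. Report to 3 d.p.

2.306

ΔQ = 600 − 1170.9 = -570.9; midpoint Q̄ = (1170.9 + 600)/2 = 885.45.
ΔI = 20150 − 26700 = -6550; midpoint Ī = (26700 + 20150)/2 = 23425.
η = (ΔQ/Q̄) ÷ (ΔI/Ī) = (-570.9/885.45) ÷ (-6550/23425) = 2.306.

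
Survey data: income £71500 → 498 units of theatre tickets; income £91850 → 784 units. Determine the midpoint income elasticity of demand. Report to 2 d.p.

1.79

ΔQ = 784 − 498 = 286; midpoint Q̄ = (498 + 784)/2 = 641.
ΔI = 91850 − 71500 = 20350; midpoint Ī = (71500 + 91850)/2 = 81675.
η = (ΔQ/Q̄) ÷ (ΔI/Ī) = (286/641) ÷ (20350/81675) = 1.79.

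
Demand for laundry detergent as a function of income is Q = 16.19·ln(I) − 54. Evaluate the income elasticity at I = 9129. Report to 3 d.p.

At I = 9129: Q = 93.640.
dQ/dI = 16.19/I = 0.00177347 at this income.
η = (dQ/dI)·(I/Q) = 0.00177347 × (9129/93.640) = 0.173.

0.173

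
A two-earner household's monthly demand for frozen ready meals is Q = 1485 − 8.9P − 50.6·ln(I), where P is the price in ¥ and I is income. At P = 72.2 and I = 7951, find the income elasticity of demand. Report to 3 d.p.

-0.130

At P = 72.2, I = 7951: Q = 387.979.
Holding P constant, ∂Q/∂I = -50.6/I = -0.00636398.
η_I = (∂Q/∂I)·(I/Q) = -0.00636398 × (7951/387.979) = -0.130.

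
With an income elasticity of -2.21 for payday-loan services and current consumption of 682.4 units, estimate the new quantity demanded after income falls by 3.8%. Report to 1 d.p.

739.7

%ΔQ ≈ η × %ΔI = -2.21 × (-3.8%) = 8.398%.
New Q ≈ 682.4 × (1 + 0.08398) = 739.7.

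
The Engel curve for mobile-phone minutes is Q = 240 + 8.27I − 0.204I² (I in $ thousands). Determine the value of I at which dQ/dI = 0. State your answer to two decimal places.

dQ/dI = 8.27 − 0.408I.
The good is inferior where dQ/dI < 0. Setting dQ/dI = 0 gives I = 8.27 / 0.408 = 20.27.

20.27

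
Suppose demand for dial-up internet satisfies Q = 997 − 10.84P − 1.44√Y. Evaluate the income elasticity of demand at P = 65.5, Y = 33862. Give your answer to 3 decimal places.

At P = 65.5, Y = 33862: Q = 21.997.
Holding P constant, ∂Q/∂Y = -1.44/(2√Y) = -0.0039127.
η_Y = (∂Q/∂Y)·(Y/Q) = -0.0039127 × (33862/21.997) = -6.023.

-6.023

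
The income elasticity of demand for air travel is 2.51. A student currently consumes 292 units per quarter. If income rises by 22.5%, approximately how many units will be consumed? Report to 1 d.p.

%ΔQ ≈ η × %ΔI = 2.51 × 22.5% = 56.475%.
New Q ≈ 292 × (1 + 0.56475) = 456.9.

456.9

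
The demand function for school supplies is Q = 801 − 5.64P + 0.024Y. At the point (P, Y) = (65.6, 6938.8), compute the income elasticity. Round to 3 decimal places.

At P = 65.6, Y = 6938.8: Q = 597.547.
Holding P constant, ∂Q/∂Y = 0.024.
η_Y = (∂Q/∂Y)·(Y/Q) = 0.024 × (6938.8/597.547) = 0.279.

0.279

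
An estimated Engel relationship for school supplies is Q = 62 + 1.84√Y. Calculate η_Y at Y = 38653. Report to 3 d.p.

0.427

At Y = 38653: Q = 423.751.
dQ/dY = 1.84/(2√Y) = 0.00467947 at this income.
η = (dQ/dY)·(Y/Q) = 0.00467947 × (38653/423.751) = 0.427.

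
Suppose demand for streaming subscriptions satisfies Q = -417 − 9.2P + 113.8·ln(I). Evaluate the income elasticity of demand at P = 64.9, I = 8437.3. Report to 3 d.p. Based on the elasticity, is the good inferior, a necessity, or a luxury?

At P = 64.9, I = 8437.3: Q = 14.720.
Holding P constant, ∂Q/∂I = 113.8/I = 0.0134877.
η_I = (∂Q/∂I)·(I/Q) = 0.0134877 × (8437.3/14.720) = 7.731.
Since η > 1, this is a luxury.

7.731 (luxury)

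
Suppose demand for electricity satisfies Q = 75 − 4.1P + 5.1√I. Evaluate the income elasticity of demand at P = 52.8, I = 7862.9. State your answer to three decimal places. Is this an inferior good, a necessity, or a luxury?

At P = 52.8, I = 7862.9: Q = 310.752.
Holding P constant, ∂Q/∂I = 5.1/(2√I) = 0.0287573.
η_I = (∂Q/∂I)·(I/Q) = 0.0287573 × (7862.9/310.752) = 0.728.
Since 0 < η < 1, this is a necessity.

0.728 (necessity)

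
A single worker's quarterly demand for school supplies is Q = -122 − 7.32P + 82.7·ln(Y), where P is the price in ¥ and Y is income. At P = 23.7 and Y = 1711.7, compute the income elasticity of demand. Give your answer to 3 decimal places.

At P = 23.7, Y = 1711.7: Q = 320.238.
Holding P constant, ∂Q/∂Y = 82.7/Y = 0.0483145.
η_Y = (∂Q/∂Y)·(Y/Q) = 0.0483145 × (1711.7/320.238) = 0.258.

0.258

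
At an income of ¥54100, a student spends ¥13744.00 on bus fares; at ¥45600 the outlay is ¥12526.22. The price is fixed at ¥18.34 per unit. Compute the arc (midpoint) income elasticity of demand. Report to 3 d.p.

With a constant price, Q₁ = 13744.00/18.34 = 749.400 and Q₂ = 12526.22/18.34 = 683.000 (equivalently, work directly with expenditure since P cancels).
Midpoint %ΔQ = (12526.22 − 13744.00)/13135.11 = -0.09271; midpoint %ΔI = (45600 − 54100)/49850 = -0.17051.
η = -0.09271 / -0.17051 = 0.544.

0.544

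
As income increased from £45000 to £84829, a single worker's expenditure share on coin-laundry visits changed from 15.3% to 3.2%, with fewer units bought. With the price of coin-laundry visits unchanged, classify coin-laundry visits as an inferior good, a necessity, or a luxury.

Quantity demanded falls as income rises, so η < 0.

inferior good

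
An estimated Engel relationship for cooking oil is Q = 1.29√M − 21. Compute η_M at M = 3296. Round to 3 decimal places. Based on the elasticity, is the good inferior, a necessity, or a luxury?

At M = 3296: Q = 53.060.
dQ/dM = 1.29/(2√M) = 0.0112348 at this income.
η = (dQ/dM)·(M/Q) = 0.0112348 × (3296/53.060) = 0.698.
Since 0 < η < 1, the good is a necessity.

0.698 (necessity)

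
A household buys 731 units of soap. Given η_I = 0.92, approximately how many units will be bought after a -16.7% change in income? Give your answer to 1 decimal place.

%ΔQ ≈ η × %ΔI = 0.92 × (-16.7%) = -15.364%.
New Q ≈ 731 × (1 − 0.15364) = 618.7.

618.7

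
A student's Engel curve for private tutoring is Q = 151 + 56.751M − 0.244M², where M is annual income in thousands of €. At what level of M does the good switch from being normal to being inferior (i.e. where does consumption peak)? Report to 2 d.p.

116.29

dQ/dM = 56.751 − 0.488M.
The good is inferior where dQ/dM < 0. Setting dQ/dM = 0 gives M = 56.751 / 0.488 = 116.29.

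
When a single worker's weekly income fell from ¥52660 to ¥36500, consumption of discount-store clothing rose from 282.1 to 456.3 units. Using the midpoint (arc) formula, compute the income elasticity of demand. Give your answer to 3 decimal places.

-1.302

ΔQ = 456.3 − 282.1 = 174.2; midpoint Q̄ = (282.1 + 456.3)/2 = 369.2.
ΔI = 36500 − 52660 = -16160; midpoint Ī = (52660 + 36500)/2 = 44580.
η = (ΔQ/Q̄) ÷ (ΔI/Ī) = (174.2/369.2) ÷ (-16160/44580) = -1.302.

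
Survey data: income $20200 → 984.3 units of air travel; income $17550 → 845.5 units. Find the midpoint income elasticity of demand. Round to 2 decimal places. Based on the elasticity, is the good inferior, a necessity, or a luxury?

ΔQ = 845.5 − 984.3 = -138.8; midpoint Q̄ = (984.3 + 845.5)/2 = 914.9.
ΔI = 17550 − 20200 = -2650; midpoint Ī = (20200 + 17550)/2 = 18875.
η = (ΔQ/Q̄) ÷ (ΔI/Ī) = (-138.8/914.9) ÷ (-2650/18875) = 1.08.
η > 1 ⇒ luxury.

1.08 (luxury)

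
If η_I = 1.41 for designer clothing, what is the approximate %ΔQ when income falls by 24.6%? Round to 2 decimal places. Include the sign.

%ΔQ ≈ η × %ΔI = 1.41 × (-24.6%) = -34.69%.

-34.69%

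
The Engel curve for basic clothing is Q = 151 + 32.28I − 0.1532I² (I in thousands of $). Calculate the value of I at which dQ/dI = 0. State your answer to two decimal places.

dQ/dI = 32.28 − 0.3064I.
The good is inferior where dQ/dI < 0. Setting dQ/dI = 0 gives I = 32.28 / 0.3064 = 105.35.

105.35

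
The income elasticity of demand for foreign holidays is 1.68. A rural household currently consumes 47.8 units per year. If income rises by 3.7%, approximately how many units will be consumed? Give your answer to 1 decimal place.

%ΔQ ≈ η × %ΔI = 1.68 × 3.7% = 6.216%.
New Q ≈ 47.8 × (1 + 0.06216) = 50.8.

50.8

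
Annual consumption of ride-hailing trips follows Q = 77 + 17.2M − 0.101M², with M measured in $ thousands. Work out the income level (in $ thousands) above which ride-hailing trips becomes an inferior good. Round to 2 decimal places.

dQ/dM = 17.2 − 0.202M.
The good is inferior where dQ/dM < 0. Setting dQ/dM = 0 gives M = 17.2 / 0.202 = 85.15.

85.15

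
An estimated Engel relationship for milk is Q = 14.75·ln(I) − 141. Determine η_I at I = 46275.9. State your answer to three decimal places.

0.845

At I = 46275.9: Q = 17.450.
dQ/dI = 14.75/I = 0.00031874 at this income.
η = (dQ/dI)·(I/Q) = 0.00031874 × (46275.9/17.450) = 0.845.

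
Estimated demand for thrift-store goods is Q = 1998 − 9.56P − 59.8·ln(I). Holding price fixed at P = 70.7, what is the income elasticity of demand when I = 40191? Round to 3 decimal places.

At P = 70.7, I = 40191: Q = 688.144.
Holding P constant, ∂Q/∂I = -59.8/I = -0.0014879.
η_I = (∂Q/∂I)·(I/Q) = -0.0014879 × (40191/688.144) = -0.087.

-0.087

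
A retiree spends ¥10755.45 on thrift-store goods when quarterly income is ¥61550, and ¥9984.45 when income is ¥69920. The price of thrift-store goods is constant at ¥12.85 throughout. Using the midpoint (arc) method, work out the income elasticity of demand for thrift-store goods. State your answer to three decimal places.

-0.584

With a constant price, Q₁ = 10755.45/12.85 = 837.000 and Q₂ = 9984.45/12.85 = 777.000 (equivalently, work directly with expenditure since P cancels).
Midpoint %ΔQ = (9984.45 − 10755.45)/10369.95 = -0.07435; midpoint %ΔI = (69920 − 61550)/65735 = 0.12733.
η = -0.07435 / 0.12733 = -0.584.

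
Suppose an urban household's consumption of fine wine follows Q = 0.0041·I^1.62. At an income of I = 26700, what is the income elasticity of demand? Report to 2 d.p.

1.62

For Q = A·I^β the income elasticity is constant and equal to β.
Here β = 1.62, so η = 1.62.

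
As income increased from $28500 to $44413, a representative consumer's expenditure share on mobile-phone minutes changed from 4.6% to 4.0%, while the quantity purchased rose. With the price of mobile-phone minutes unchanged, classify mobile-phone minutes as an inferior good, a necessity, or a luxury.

Quantity rises but the budget share falls as income rises, so 0 < η < 1.

necessity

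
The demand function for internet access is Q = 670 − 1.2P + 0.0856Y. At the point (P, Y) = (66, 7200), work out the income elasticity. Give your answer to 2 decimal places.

At P = 66, Y = 7200: Q = 1207.120.
Holding P constant, ∂Q/∂Y = 0.0856.
η_Y = (∂Q/∂Y)·(Y/Q) = 0.0856 × (7200/1207.120) = 0.51.

0.51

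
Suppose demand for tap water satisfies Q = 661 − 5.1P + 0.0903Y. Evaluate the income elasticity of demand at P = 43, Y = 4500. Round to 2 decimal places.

At P = 43, Y = 4500: Q = 848.050.
Holding P constant, ∂Q/∂Y = 0.0903.
η_Y = (∂Q/∂Y)·(Y/Q) = 0.0903 × (4500/848.050) = 0.48.

0.48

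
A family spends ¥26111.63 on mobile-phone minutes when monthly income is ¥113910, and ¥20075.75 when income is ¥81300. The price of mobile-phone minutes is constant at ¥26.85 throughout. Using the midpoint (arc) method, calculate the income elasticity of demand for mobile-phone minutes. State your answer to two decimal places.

With a constant price, Q₁ = 26111.63/26.85 = 972.500 and Q₂ = 20075.75/26.85 = 747.700 (equivalently, work directly with expenditure since P cancels).
Midpoint %ΔQ = (20075.75 − 26111.63)/23093.69 = -0.26136; midpoint %ΔI = (81300 − 113910)/97605 = -0.33410.
η = -0.26136 / -0.33410 = 0.78.

0.78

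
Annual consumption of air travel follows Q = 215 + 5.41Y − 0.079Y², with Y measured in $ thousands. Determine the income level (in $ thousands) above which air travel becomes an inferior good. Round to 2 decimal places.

dQ/dY = 5.41 − 0.158Y.
The good is inferior where dQ/dY < 0. Setting dQ/dY = 0 gives Y = 5.41 / 0.158 = 34.24.

34.24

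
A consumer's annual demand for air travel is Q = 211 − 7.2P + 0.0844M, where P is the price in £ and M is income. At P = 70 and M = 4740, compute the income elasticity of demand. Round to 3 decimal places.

3.737

At P = 70, M = 4740: Q = 107.056.
Holding P constant, ∂Q/∂M = 0.0844.
η_M = (∂Q/∂M)·(M/Q) = 0.0844 × (4740/107.056) = 3.737.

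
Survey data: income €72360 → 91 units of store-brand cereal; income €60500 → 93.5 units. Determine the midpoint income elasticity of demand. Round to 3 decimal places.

-0.152

ΔQ = 93.5 − 91 = 2.5; midpoint Q̄ = (91 + 93.5)/2 = 92.25.
ΔI = 60500 − 72360 = -11860; midpoint Ī = (72360 + 60500)/2 = 66430.
η = (ΔQ/Q̄) ÷ (ΔI/Ī) = (2.5/92.25) ÷ (-11860/66430) = -0.152.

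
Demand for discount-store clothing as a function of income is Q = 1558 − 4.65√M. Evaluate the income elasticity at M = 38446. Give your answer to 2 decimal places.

At M = 38446: Q = 646.244.
dQ/dM = -4.65/(2√M) = -0.0118576 at this income.
η = (dQ/dM)·(M/Q) = -0.0118576 × (38446/646.244) = -0.71.

-0.71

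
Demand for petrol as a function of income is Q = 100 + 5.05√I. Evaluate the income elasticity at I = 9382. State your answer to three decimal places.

0.415

At I = 9382: Q = 589.147.
dQ/dI = 5.05/(2√I) = 0.0260684 at this income.
η = (dQ/dI)·(I/Q) = 0.0260684 × (9382/589.147) = 0.415.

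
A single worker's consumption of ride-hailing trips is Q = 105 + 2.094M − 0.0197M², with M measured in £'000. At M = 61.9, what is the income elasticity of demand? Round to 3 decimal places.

At M = 61.9: Q = 159.1359.
dQ/dM = 2.094 − 0.0394M = -0.34486.
η = (dQ/dM)·(M/Q) = -0.34486 × (61.9/159.1359) = -0.134.

-0.134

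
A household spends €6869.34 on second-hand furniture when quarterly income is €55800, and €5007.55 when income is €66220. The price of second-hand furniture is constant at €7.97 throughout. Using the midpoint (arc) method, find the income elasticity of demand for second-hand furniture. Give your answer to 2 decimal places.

-1.84

With a constant price, Q₁ = 6869.34/7.97 = 861.900 and Q₂ = 5007.55/7.97 = 628.300 (equivalently, work directly with expenditure since P cancels).
Midpoint %ΔQ = (5007.55 − 6869.34)/5938.45 = -0.31351; midpoint %ΔI = (66220 − 55800)/61010 = 0.17079.
η = -0.31351 / 0.17079 = -1.84.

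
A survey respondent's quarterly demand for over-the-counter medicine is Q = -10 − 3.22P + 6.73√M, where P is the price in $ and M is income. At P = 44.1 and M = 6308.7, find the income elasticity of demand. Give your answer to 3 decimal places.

At P = 44.1, M = 6308.7: Q = 382.544.
Holding P constant, ∂Q/∂M = 6.73/(2√M) = 0.0423658.
η_M = (∂Q/∂M)·(M/Q) = 0.0423658 × (6308.7/382.544) = 0.699.

0.699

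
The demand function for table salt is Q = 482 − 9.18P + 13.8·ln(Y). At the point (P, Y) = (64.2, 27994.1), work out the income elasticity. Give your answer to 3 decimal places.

At P = 64.2, Y = 27994.1: Q = 33.953.
Holding P constant, ∂Q/∂Y = 13.8/Y = 0.000492961.
η_Y = (∂Q/∂Y)·(Y/Q) = 0.000492961 × (27994.1/33.953) = 0.406.

0.406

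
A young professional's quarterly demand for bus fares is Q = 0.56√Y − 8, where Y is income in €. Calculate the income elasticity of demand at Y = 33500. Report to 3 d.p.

At Y = 33500: Q = 94.497.
dQ/dY = 0.56/(2√Y) = 0.0015298 at this income.
η = (dQ/dY)·(Y/Q) = 0.0015298 × (33500/94.497) = 0.542.

0.542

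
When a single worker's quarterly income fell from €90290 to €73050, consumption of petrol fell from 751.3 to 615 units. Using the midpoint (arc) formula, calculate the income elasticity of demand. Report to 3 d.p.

0.945

ΔQ = 615 − 751.3 = -136.3; midpoint Q̄ = (751.3 + 615)/2 = 683.15.
ΔI = 73050 − 90290 = -17240; midpoint Ī = (90290 + 73050)/2 = 81670.
η = (ΔQ/Q̄) ÷ (ΔI/Ī) = (-136.3/683.15) ÷ (-17240/81670) = 0.945.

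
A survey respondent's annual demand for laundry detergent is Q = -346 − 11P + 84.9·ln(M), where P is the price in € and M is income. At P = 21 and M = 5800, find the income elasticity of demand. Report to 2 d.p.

0.53

At P = 21, M = 5800: Q = 158.711.
Holding P constant, ∂Q/∂M = 84.9/M = 0.0146379.
η_M = (∂Q/∂M)·(M/Q) = 0.0146379 × (5800/158.711) = 0.53.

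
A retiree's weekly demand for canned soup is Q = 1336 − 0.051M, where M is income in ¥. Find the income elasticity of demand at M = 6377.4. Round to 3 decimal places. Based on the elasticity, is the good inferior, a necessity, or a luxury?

At M = 6377.4: Q = 1010.753.
dQ/dM = −0.051.
η = (dQ/dM)·(M/Q) = -0.051 × (6377.4/1010.753) = -0.322.
Since η < 0, the good is an inferior good.

-0.322 (inferior good)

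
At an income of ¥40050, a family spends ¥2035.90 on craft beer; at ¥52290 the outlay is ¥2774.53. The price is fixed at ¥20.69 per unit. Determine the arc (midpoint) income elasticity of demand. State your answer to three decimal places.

With a constant price, Q₁ = 2035.90/20.69 = 98.400 and Q₂ = 2774.53/20.69 = 134.100 (equivalently, work directly with expenditure since P cancels).
Midpoint %ΔQ = (2774.53 − 2035.90)/2405.22 = 0.30710; midpoint %ΔI = (52290 − 40050)/46170 = 0.26511.
η = 0.30710 / 0.26511 = 1.158.

1.158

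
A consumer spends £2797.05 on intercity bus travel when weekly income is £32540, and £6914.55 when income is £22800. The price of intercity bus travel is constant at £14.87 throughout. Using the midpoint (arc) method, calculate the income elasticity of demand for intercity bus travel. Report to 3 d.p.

With a constant price, Q₁ = 2797.05/14.87 = 188.100 and Q₂ = 6914.55/14.87 = 465.000 (equivalently, work directly with expenditure since P cancels).
Midpoint %ΔQ = (6914.55 − 2797.05)/4855.80 = 0.84796; midpoint %ΔI = (22800 − 32540)/27670 = -0.35201.
η = 0.84796 / -0.35201 = -2.409.

-2.409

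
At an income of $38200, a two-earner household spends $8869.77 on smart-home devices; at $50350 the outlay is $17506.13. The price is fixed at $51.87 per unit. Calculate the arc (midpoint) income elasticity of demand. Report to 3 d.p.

2.386

With a constant price, Q₁ = 8869.77/51.87 = 171.000 and Q₂ = 17506.13/51.87 = 337.500 (equivalently, work directly with expenditure since P cancels).
Midpoint %ΔQ = (17506.13 − 8869.77)/13187.95 = 0.65487; midpoint %ΔI = (50350 − 38200)/44275 = 0.27442.
η = 0.65487 / 0.27442 = 2.386.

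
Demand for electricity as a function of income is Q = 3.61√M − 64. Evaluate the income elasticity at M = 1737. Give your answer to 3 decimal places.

At M = 1737: Q = 86.455.
dQ/dM = 3.61/(2√M) = 0.0433089 at this income.
η = (dQ/dM)·(M/Q) = 0.0433089 × (1737/86.455) = 0.870.

0.870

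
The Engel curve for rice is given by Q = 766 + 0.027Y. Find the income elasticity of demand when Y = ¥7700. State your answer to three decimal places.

0.213

At Y = 7700: Q = 973.900.
dQ/dY = 0.027.
η = (dQ/dY)·(Y/Q) = 0.027 × (7700/973.900) = 0.213.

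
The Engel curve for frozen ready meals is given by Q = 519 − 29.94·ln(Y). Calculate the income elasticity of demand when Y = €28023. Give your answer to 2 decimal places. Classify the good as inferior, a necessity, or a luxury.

At Y = 28023: Q = 212.391.
dQ/dY = -29.94/Y = -0.00106841 at this income.
η = (dQ/dY)·(Y/Q) = -0.00106841 × (28023/212.391) = -0.14.
Since η < 0, the good is an inferior good.

-0.14 (inferior good)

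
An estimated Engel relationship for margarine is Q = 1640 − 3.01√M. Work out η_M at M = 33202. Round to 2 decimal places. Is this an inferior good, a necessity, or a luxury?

-0.25 (inferior good)

At M = 33202: Q = 1091.535.
dQ/dM = -3.01/(2√M) = -0.00825951 at this income.
η = (dQ/dM)·(M/Q) = -0.00825951 × (33202/1091.535) = -0.25.
Since η < 0, the good is an inferior good.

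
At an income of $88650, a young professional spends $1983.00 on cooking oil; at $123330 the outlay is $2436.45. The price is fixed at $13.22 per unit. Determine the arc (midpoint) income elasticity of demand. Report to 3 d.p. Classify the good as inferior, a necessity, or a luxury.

0.627 (necessity)

With a constant price, Q₁ = 1983.00/13.22 = 150.000 and Q₂ = 2436.45/13.22 = 184.300 (equivalently, work directly with expenditure since P cancels).
Midpoint %ΔQ = (2436.45 − 1983.00)/2209.73 = 0.20521; midpoint %ΔI = (123330 − 88650)/105990 = 0.32720.
η = 0.20521 / 0.32720 = 0.627.
0 < η < 1 ⇒ necessity.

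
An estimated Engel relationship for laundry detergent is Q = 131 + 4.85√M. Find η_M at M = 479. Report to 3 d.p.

At M = 479: Q = 237.147.
dQ/dM = 4.85/(2√M) = 0.110801 at this income.
η = (dQ/dM)·(M/Q) = 0.110801 × (479/237.147) = 0.224.

0.224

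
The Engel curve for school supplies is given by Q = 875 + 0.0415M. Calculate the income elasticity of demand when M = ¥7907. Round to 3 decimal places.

0.273

At M = 7907: Q = 1203.141.
dQ/dM = 0.0415.
η = (dQ/dM)·(M/Q) = 0.0415 × (7907/1203.141) = 0.273.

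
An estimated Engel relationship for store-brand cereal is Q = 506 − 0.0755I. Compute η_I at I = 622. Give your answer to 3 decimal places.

-0.102

At I = 622: Q = 459.039.
dQ/dI = −0.0755.
η = (dQ/dI)·(I/Q) = -0.0755 × (622/459.039) = -0.102.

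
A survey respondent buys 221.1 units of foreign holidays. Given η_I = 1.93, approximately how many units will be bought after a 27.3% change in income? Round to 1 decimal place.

337.6

%ΔQ ≈ η × %ΔI = 1.93 × 27.3% = 52.689%.
New Q ≈ 221.1 × (1 + 0.52689) = 337.6.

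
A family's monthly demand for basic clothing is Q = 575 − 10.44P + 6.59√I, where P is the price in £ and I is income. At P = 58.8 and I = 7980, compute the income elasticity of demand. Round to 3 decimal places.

At P = 58.8, I = 7980: Q = 549.818.
Holding P constant, ∂Q/∂I = 6.59/(2√I) = 0.0368854.
η_I = (∂Q/∂I)·(I/Q) = 0.0368854 × (7980/549.818) = 0.535.

0.535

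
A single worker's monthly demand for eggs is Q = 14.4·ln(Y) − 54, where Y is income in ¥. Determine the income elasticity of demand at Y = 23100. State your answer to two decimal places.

0.16

At Y = 23100: Q = 90.685.
dQ/dY = 14.4/Y = 0.000623377 at this income.
η = (dQ/dY)·(Y/Q) = 0.000623377 × (23100/90.685) = 0.16.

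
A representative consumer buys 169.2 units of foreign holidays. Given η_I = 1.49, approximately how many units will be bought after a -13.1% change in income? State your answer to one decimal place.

%ΔQ ≈ η × %ΔI = 1.49 × (-13.1%) = -19.519%.
New Q ≈ 169.2 × (1 − 0.19519) = 136.2.

136.2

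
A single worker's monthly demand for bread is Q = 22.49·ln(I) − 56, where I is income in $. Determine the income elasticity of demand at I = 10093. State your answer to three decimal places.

At I = 10093: Q = 151.349.
dQ/dI = 22.49/I = 0.00222828 at this income.
η = (dQ/dI)·(I/Q) = 0.00222828 × (10093/151.349) = 0.149.

0.149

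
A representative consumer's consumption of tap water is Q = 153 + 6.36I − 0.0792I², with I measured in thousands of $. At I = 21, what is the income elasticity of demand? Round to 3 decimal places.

0.253

At I = 21: Q = 251.6328.
dQ/dI = 6.36 − 0.1584I = 3.03360.
η = (dQ/dI)·(I/Q) = 3.03360 × (21/251.6328) = 0.253.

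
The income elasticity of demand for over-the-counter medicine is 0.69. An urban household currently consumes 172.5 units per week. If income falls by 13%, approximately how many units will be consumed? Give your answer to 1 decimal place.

%ΔQ ≈ η × %ΔI = 0.69 × (-13%) = -8.97%.
New Q ≈ 172.5 × (1 − 0.0897) = 157.0.

157.0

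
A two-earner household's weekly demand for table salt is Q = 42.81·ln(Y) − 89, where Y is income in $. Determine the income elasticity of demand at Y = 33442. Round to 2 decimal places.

0.12

At Y = 33442: Q = 356.976.
dQ/dY = 42.81/Y = 0.00128013 at this income.
η = (dQ/dY)·(Y/Q) = 0.00128013 × (33442/356.976) = 0.12.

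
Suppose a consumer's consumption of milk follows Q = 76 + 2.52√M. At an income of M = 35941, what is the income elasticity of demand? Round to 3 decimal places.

0.431

At M = 35941: Q = 553.744.
dQ/dM = 2.52/(2√M) = 0.00664623 at this income.
η = (dQ/dM)·(M/Q) = 0.00664623 × (35941/553.744) = 0.431.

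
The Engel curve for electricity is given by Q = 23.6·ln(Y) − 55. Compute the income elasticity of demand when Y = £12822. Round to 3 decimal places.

0.140

At Y = 12822: Q = 168.230.
dQ/dY = 23.6/Y = 0.00184059 at this income.
η = (dQ/dY)·(Y/Q) = 0.00184059 × (12822/168.230) = 0.140.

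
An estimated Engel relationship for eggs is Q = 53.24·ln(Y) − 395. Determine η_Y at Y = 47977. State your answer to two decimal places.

At Y = 47977: Q = 178.846.
dQ/dY = 53.24/Y = 0.0011097 at this income.
η = (dQ/dY)·(Y/Q) = 0.0011097 × (47977/178.846) = 0.30.

0.30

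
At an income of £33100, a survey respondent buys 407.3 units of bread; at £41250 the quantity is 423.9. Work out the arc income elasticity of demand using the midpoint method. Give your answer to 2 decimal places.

0.18

ΔQ = 423.9 − 407.3 = 16.6; midpoint Q̄ = (407.3 + 423.9)/2 = 415.6.
ΔI = 41250 − 33100 = 8150; midpoint Ī = (33100 + 41250)/2 = 37175.
η = (ΔQ/Q̄) ÷ (ΔI/Ī) = (16.6/415.6) ÷ (8150/37175) = 0.18.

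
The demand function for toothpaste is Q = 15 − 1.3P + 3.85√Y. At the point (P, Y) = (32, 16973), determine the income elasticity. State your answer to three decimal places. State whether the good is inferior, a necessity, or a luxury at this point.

0.528 (necessity)

At P = 32, Y = 16973: Q = 474.980.
Holding P constant, ∂Q/∂Y = 3.85/(2√Y) = 0.0147758.
η_Y = (∂Q/∂Y)·(Y/Q) = 0.0147758 × (16973/474.980) = 0.528.
Since 0 < η < 1, this is a necessity.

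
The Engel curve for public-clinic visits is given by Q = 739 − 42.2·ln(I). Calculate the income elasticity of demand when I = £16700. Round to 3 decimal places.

At I = 16700: Q = 328.682.
dQ/dI = -42.2/I = -0.00252695 at this income.
η = (dQ/dI)·(I/Q) = -0.00252695 × (16700/328.682) = -0.128.

-0.128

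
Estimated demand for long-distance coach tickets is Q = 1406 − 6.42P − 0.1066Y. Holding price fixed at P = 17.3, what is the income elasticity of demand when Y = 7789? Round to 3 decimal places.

At P = 17.3, Y = 7789: Q = 464.627.
Holding P constant, ∂Q/∂Y = −0.1066.
η_Y = (∂Q/∂Y)·(Y/Q) = -0.1066 × (7789/464.627) = -1.787.

-1.787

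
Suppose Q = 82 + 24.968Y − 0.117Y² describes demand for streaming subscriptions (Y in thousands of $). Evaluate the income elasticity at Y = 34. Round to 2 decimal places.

At Y = 34: Q = 795.6600.
dQ/dY = 24.968 − 0.234Y = 17.01200.
η = (dQ/dY)·(Y/Q) = 17.01200 × (34/795.6600) = 0.73.

0.73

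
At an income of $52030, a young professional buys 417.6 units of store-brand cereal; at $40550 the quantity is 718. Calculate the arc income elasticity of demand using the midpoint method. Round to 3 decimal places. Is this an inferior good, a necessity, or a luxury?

ΔQ = 718 − 417.6 = 300.4; midpoint Q̄ = (417.6 + 718)/2 = 567.8.
ΔI = 40550 − 52030 = -11480; midpoint Ī = (52030 + 40550)/2 = 46290.
η = (ΔQ/Q̄) ÷ (ΔI/Ī) = (300.4/567.8) ÷ (-11480/46290) = -2.133.
η < 0 ⇒ inferior good.

-2.133 (inferior good)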